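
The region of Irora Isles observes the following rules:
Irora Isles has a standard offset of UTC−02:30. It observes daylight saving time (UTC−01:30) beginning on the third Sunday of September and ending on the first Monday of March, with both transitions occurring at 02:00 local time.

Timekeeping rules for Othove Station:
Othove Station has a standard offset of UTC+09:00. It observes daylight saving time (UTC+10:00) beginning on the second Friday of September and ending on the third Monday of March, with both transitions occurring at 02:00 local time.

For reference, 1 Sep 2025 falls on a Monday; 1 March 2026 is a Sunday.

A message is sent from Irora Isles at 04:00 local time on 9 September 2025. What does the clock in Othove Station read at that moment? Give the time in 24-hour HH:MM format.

1 September 2025 is a Monday, so the first Sunday is September 7 and the third is September 21.
1 March 2026 is a Sunday, so the first Monday is March 2.
9 September 2025 is outside the daylight-saving period (21 September 2025 – 2 March 2026), so Irora Isles is on standard time, UTC−02:30.
04:00 Irora Isles + 2h30m = 06:30 UTC.
1 September 2025 is a Monday, so the first Friday is September 5 and the second is September 12.
1 March 2026 is a Sunday, so the first Monday is March 2 and the third is March 16.
At the standard offset (UTC+09:00), 06:30 UTC + 9h = 15:30 Othove Station standard time.
The standard-time date in Othove Station, 9 September 2025, is outside the daylight-saving period (12 September 2025 – 16 March 2026), so Othove Station is on standard time, UTC+09:00.
06:30 UTC + 9h = 15:30 Othove Station.

15:30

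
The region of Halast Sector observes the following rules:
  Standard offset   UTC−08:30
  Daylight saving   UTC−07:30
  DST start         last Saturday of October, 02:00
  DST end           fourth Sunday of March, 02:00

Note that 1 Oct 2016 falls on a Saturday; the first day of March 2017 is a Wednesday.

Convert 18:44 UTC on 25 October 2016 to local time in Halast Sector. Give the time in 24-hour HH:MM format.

10:14

1 October 2016 is a Saturday, so Saturdays fall on 1, 8, 15, 22, 29; the last is October 29.
1 March 2017 is a Wednesday, so the first Sunday is March 5 and the fourth is March 26.
At the standard offset (UTC−08:30), 18:44 UTC − 8h30m = 10:14 Halast Sector standard time.
The standard-time date in Halast Sector, 25 October 2016, does not fall between 29 October 2016 and 26 March 2017, so daylight saving is not in effect and Halast Sector is at UTC−08:30.
18:44 UTC − 8h30m = 10:14 local.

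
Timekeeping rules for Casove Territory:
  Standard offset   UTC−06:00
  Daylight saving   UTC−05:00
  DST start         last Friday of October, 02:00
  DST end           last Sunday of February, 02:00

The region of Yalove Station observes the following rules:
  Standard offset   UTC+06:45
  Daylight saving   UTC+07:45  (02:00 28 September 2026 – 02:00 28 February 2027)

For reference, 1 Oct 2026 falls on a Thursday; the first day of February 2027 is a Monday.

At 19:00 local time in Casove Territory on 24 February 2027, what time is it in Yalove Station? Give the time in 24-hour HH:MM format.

1 October 2026 is a Thursday, so Fridays fall on 2, 9, 16, 23, 30; the last is October 30.
1 February 2027 is a Monday, so Sundays fall on 7, 14, 21, 28; the last is February 28.
24 February 2027 falls between 30 October 2026 and 28 February 2027, so daylight saving is in effect and Casove Territory is at UTC−05:00.
19:00 Casove Territory + 5h = 00:00 UTC (rolling into the next day, 25 February 2027).
At the standard offset (UTC+06:45), 00:00 UTC + 6h45m = 06:45 Yalove Station standard time.
The standard-time date in Yalove Station, 25 February 2027, lies within the daylight-saving period (28 September 2026 – 28 February 2027), so Yalove Station is on daylight time, UTC+07:45.
00:00 UTC + 7h45m = 07:45 Yalove Station.

07:45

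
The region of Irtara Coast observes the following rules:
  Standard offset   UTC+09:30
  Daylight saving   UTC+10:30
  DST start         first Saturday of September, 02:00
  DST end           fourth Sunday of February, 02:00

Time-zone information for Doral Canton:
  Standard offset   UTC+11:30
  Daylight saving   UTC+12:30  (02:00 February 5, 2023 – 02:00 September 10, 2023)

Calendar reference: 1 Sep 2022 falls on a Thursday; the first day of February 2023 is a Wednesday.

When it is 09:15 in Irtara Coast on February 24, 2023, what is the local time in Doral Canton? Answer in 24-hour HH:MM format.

1 September 2022 is a Thursday, so the first Saturday is September 3.
1 February 2023 is a Wednesday, so the first Sunday is February 5 and the fourth is February 26.
February 24, 2023 falls between 3 September 2022 and 26 February 2023, so daylight saving is in effect and Irtara Coast is at UTC+10:30.
09:15 Irtara Coast − 10h30m = 22:45 UTC (rolling into the previous day, 23 February 2023).
At the standard offset (UTC+11:30), 22:45 UTC + 11h30m = 10:15 Doral Canton standard time (rolling into the next day, 24 February 2023).
The standard-time date in Doral Canton, February 24, 2023, lies within the daylight-saving period (5 February – 10 September), so Doral Canton is on daylight time, UTC+12:30.
22:45 UTC + 12h30m = 11:15 Doral Canton (rolling into the next day, 24 February 2023).

11:15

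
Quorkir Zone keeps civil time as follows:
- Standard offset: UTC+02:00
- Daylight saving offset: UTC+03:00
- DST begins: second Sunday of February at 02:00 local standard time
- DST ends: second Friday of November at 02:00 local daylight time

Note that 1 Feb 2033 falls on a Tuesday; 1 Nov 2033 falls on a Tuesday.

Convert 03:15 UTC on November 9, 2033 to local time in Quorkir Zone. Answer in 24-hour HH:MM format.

06:15

1 February 2033 is a Tuesday, so the first Sunday is February 6 and the second is February 13.
1 November 2033 is a Tuesday, so the first Friday is November 4 and the second is November 11.
At the standard offset (UTC+02:00), 03:15 UTC + 2h = 05:15 Quorkir Zone standard time.
The standard-time date in Quorkir Zone, November 9, 2033, lies within the daylight-saving period (13 February – 11 November), so Quorkir Zone is on daylight time, UTC+03:00.
03:15 UTC + 3h = 06:15 local.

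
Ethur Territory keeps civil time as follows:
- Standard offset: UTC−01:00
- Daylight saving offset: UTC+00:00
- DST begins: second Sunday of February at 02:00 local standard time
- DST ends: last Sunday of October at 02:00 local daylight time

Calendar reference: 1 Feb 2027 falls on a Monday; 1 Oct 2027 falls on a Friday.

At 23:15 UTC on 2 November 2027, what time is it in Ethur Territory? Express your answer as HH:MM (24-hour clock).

1 February 2027 is a Monday, so the first Sunday is February 7 and the second is February 14.
1 October 2027 is a Friday, so Sundays fall on 3, 10, 17, 24, 31; the last is October 31.
At the standard offset (UTC−01:00), 23:15 UTC − 1h = 22:15 Ethur Territory standard time.
The standard-time date in Ethur Territory, 2 November 2027, does not fall between 14 February and 31 October, so daylight saving is not in effect and Ethur Territory is at UTC−01:00.
23:15 UTC − 1h = 22:15 local.

22:15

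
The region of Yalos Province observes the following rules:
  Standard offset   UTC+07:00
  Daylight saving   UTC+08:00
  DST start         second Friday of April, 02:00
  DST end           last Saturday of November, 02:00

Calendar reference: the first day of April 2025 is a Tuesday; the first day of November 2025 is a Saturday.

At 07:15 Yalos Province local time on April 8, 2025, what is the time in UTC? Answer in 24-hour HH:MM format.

1 April 2025 is a Tuesday, so the first Friday is April 4 and the second is April 11.
1 November 2025 is a Saturday, so Saturdays fall on 1, 8, 15, 22, 29; the last is November 29.
Daylight saving runs 11 April – 29 November; April 8, 2025 is outside that window, so Yalos Province is on standard time at UTC+07:00.
07:15 local − 7h = 00:15 UTC.

00:15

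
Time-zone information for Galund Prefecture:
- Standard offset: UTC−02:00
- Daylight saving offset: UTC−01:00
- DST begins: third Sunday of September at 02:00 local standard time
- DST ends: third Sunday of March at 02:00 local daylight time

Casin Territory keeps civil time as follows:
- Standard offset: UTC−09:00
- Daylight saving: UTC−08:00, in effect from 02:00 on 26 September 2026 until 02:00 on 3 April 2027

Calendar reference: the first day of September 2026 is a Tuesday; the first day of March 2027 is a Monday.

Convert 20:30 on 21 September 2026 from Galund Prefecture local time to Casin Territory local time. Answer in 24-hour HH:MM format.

1 September 2026 is a Tuesday, so the first Sunday is September 6 and the third is September 20.
1 March 2027 is a Monday, so the first Sunday is March 7 and the third is March 21.
Daylight saving runs 20 September 2026 – 21 March 2027; 21 September 2026 is inside that window, so Galund Prefecture is at UTC−01:00.
20:30 Galund Prefecture + 1h = 21:30 UTC.
At the standard offset (UTC−09:00), 21:30 UTC − 9h = 12:30 Casin Territory standard time.
The standard-time date in Casin Territory, 21 September 2026, is outside the daylight-saving period (26 September 2026 – 3 April 2027), so Casin Territory is on standard time, UTC−09:00.
21:30 UTC − 9h = 12:30 Casin Territory.

12:30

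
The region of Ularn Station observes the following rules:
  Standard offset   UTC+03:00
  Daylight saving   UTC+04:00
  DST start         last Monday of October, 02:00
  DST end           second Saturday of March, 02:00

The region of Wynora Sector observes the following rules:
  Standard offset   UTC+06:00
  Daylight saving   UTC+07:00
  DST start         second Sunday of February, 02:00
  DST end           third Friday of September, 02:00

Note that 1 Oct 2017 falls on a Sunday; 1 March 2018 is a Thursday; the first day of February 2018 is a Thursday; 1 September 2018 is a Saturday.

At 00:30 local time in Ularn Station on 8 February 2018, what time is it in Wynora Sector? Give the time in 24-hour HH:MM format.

02:30

1 October 2017 is a Sunday, so Mondays fall on 2, 9, 16, 23, 30; the last is October 30.
1 March 2018 is a Thursday, so the first Saturday is March 3 and the second is March 10.
8 February 2018 lies within the daylight-saving period (30 October 2017 – 10 March 2018), so Ularn Station is on daylight time, UTC+04:00.
00:30 Ularn Station − 4h = 20:30 UTC (rolling into the previous day, 7 February 2018).
1 February 2018 is a Thursday, so the first Sunday is February 4 and the second is February 11.
1 September 2018 is a Saturday, so the first Friday is September 7 and the third is September 21.
At the standard offset (UTC+06:00), 20:30 UTC + 6h = 02:30 Wynora Sector standard time (rolling into the next day, 8 February 2018).
The standard-time date in Wynora Sector, 8 February 2018, does not fall between 11 February and 21 September, so daylight saving is not in effect and Wynora Sector is at UTC+06:00.
20:30 UTC + 6h = 02:30 Wynora Sector (rolling into the next day, 8 February 2018).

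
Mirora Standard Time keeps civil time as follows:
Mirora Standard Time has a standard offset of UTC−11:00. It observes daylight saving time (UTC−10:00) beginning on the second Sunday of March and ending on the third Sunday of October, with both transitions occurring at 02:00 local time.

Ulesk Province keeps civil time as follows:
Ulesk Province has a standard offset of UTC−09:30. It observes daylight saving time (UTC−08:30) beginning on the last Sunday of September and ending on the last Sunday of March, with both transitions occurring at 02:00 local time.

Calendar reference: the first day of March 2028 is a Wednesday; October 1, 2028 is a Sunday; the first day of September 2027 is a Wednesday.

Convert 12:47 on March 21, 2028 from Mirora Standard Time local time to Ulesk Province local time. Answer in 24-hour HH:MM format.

1 March 2028 is a Wednesday, so the first Sunday is March 5 and the second is March 12.
1 October 2028 is a Sunday, so the first Sunday is October 1 and the third is October 15.
March 21, 2028 lies within the daylight-saving period (12 March – 15 October), so Mirora Standard Time is on daylight time, UTC−10:00.
12:47 Mirora Standard Time + 10h = 22:47 UTC.
1 September 2027 is a Wednesday, so Sundays fall on 5, 12, 19, 26; the last is September 26.
1 March 2028 is a Wednesday, so Sundays fall on 5, 12, 19, 26; the last is March 26.
At the standard offset (UTC−09:30), 22:47 UTC − 9h30m = 13:17 Ulesk Province standard time.
The standard-time date in Ulesk Province, March 21, 2028, lies within the daylight-saving period (26 September 2027 – 26 March 2028), so Ulesk Province is on daylight time, UTC−08:30.
22:47 UTC − 8h30m = 14:17 Ulesk Province.

14:17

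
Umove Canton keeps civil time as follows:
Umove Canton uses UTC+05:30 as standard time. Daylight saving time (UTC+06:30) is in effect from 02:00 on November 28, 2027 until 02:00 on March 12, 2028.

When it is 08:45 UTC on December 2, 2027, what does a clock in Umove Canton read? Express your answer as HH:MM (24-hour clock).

15:15

At the standard offset (UTC+05:30), 08:45 UTC + 5h30m = 14:15 Umove Canton standard time.
The standard-time date in Umove Canton, December 2, 2027, falls between 28 November 2027 and 12 March 2028, so daylight saving is in effect and Umove Canton is at UTC+06:30.
08:45 UTC + 6h30m = 15:15 local.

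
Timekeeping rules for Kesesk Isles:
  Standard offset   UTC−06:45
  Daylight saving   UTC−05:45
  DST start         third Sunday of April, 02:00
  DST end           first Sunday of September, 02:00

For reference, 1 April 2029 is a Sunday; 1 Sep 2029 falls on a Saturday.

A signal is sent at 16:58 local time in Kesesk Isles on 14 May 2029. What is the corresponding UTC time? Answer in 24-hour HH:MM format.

1 April 2029 is a Sunday, so the first Sunday is April 1 and the third is April 15.
1 September 2029 is a Saturday, so the first Sunday is September 2.
Daylight saving runs 15 April – 2 September; 14 May 2029 is inside that window, so Kesesk Isles is at UTC−05:45.
16:58 local + 5h45m = 22:43 UTC.

22:43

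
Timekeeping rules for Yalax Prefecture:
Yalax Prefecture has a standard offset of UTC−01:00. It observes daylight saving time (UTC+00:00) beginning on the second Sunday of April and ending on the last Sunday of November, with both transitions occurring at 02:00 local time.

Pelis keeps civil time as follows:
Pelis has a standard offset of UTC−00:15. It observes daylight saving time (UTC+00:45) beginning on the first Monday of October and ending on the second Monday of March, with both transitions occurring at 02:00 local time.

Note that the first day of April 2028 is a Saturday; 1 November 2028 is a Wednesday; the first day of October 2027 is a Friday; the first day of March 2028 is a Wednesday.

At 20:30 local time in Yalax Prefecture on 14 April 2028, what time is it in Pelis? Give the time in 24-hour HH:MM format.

1 April 2028 is a Saturday, so the first Sunday is April 2 and the second is April 9.
1 November 2028 is a Wednesday, so Sundays fall on 5, 12, 19, 26; the last is November 26.
14 April 2028 falls between 9 April and 26 November, so daylight saving is in effect and Yalax Prefecture is at UTC+00:00.
20:30 Yalax Prefecture − 0h = 20:30 UTC.
1 October 2027 is a Friday, so the first Monday is October 4.
1 March 2028 is a Wednesday, so the first Monday is March 6 and the second is March 13.
At the standard offset (UTC−00:15), 20:30 UTC − 0h15m = 20:15 Pelis standard time.
The standard-time date in Pelis, 14 April 2028, is outside the daylight-saving period (4 October 2027 – 13 March 2028), so Pelis is on standard time, UTC−00:15.
20:30 UTC − 0h15m = 20:15 Pelis.

20:15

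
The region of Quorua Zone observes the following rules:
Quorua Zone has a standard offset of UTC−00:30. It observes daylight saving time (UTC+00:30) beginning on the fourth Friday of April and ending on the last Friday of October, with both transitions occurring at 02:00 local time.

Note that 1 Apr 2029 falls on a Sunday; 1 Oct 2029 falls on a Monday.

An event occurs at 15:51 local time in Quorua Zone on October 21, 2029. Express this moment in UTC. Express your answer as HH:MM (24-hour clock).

15:21

1 April 2029 is a Sunday, so the first Friday is April 6 and the fourth is April 27.
1 October 2029 is a Monday, so Fridays fall on 5, 12, 19, 26; the last is October 26.
Daylight saving runs 27 April – 26 October; October 21, 2029 is inside that window, so Quorua Zone is at UTC+00:30.
15:51 local − 0h30m = 15:21 UTC.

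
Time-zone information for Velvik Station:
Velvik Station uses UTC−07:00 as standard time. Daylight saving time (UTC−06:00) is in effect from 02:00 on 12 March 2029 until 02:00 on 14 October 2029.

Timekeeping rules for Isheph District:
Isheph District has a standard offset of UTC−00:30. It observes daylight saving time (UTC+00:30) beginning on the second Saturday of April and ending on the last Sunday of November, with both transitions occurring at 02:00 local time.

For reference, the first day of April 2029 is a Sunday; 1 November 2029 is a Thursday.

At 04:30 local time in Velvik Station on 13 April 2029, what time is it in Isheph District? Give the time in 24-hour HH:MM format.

Daylight saving runs 12 March – 14 October; 13 April 2029 is inside that window, so Velvik Station is at UTC−06:00.
04:30 Velvik Station + 6h = 10:30 UTC.
1 April 2029 is a Sunday, so the first Saturday is April 7 and the second is April 14.
1 November 2029 is a Thursday, so Sundays fall on 4, 11, 18, 25; the last is November 25.
At the standard offset (UTC−00:30), 10:30 UTC − 0h30m = 10:00 Isheph District standard time.
The standard-time date in Isheph District, 13 April 2029, does not fall between 14 April and 25 November, so daylight saving is not in effect and Isheph District is at UTC−00:30.
10:30 UTC − 0h30m = 10:00 Isheph District.

10:00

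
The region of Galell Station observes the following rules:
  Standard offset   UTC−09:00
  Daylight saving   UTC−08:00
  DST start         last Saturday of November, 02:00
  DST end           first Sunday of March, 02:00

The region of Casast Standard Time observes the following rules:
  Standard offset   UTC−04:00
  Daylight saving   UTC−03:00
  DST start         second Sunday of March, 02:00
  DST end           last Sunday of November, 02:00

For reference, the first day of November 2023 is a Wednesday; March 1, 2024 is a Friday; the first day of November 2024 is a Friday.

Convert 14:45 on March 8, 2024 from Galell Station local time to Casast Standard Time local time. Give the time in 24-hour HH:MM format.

1 November 2023 is a Wednesday, so Saturdays fall on 4, 11, 18, 25; the last is November 25.
1 March 2024 is a Friday, so the first Sunday is March 3.
March 8, 2024 is outside the daylight-saving period (25 November 2023 – 3 March 2024), so Galell Station is on standard time, UTC−09:00.
14:45 Galell Station + 9h = 23:45 UTC.
1 March 2024 is a Friday, so the first Sunday is March 3 and the second is March 10.
1 November 2024 is a Friday, so Sundays fall on 3, 10, 17, 24; the last is November 24.
At the standard offset (UTC−04:00), 23:45 UTC − 4h = 19:45 Casast Standard Time standard time.
The standard-time date in Casast Standard Time, March 8, 2024, is outside the daylight-saving period (10 March – 24 November), so Casast Standard Time is on standard time, UTC−04:00.
23:45 UTC − 4h = 19:45 Casast Standard Time.

19:45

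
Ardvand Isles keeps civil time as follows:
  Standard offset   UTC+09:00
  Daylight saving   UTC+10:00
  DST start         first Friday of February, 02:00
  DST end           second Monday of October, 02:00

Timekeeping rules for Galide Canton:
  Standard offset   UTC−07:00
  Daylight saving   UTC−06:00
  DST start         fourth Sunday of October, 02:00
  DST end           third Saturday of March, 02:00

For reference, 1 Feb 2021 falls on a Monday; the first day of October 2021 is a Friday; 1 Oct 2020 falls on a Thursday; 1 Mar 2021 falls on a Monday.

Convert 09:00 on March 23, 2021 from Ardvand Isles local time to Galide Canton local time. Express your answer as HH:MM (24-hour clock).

1 February 2021 is a Monday, so the first Friday is February 5.
1 October 2021 is a Friday, so the first Monday is October 4 and the second is October 11.
Daylight saving runs 5 February – 11 October; March 23, 2021 is inside that window, so Ardvand Isles is at UTC+10:00.
09:00 Ardvand Isles − 10h = 23:00 UTC (rolling into the previous day, 22 March 2021).
1 October 2020 is a Thursday, so the first Sunday is October 4 and the fourth is October 25.
1 March 2021 is a Monday, so the first Saturday is March 6 and the third is March 20.
At the standard offset (UTC−07:00), 23:00 UTC − 7h = 16:00 Galide Canton standard time.
The standard-time date in Galide Canton, March 22, 2021, does not fall between 25 October 2020 and 20 March 2021, so daylight saving is not in effect and Galide Canton is at UTC−07:00.
23:00 UTC − 7h = 16:00 Galide Canton.

16:00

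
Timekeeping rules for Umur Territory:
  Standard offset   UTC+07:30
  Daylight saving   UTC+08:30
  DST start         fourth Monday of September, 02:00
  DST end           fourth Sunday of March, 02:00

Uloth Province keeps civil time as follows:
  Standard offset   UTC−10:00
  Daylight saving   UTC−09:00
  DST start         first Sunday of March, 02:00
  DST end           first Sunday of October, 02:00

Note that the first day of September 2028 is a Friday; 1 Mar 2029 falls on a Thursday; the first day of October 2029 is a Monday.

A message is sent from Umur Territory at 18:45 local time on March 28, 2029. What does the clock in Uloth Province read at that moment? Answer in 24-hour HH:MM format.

1 September 2028 is a Friday, so the first Monday is September 4 and the fourth is September 25.
1 March 2029 is a Thursday, so the first Sunday is March 4 and the fourth is March 25.
March 28, 2029 is outside the daylight-saving period (25 September 2028 – 25 March 2029), so Umur Territory is on standard time, UTC+07:30.
18:45 Umur Territory − 7h30m = 11:15 UTC.
1 March 2029 is a Thursday, so the first Sunday is March 4.
1 October 2029 is a Monday, so the first Sunday is October 7.
At the standard offset (UTC−10:00), 11:15 UTC − 10h = 01:15 Uloth Province standard time.
The standard-time date in Uloth Province, March 28, 2029, falls between 4 March and 7 October, so daylight saving is in effect and Uloth Province is at UTC−09:00.
11:15 UTC − 9h = 02:15 Uloth Province.

02:15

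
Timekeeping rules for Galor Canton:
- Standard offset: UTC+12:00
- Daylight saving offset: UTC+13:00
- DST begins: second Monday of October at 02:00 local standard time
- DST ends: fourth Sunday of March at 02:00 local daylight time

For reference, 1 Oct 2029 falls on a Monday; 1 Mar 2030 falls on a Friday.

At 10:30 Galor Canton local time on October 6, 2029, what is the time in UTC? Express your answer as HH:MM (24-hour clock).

22:30

1 October 2029 is a Monday, so the first Monday is October 1 and the second is October 8.
1 March 2030 is a Friday, so the first Sunday is March 3 and the fourth is March 24.
October 6, 2029 does not fall between 8 October 2029 and 24 March 2030, so daylight saving is not in effect and Galor Canton is at UTC+12:00.
10:30 local − 12h = 22:30 UTC (rolling into the previous day, 5 October 2029).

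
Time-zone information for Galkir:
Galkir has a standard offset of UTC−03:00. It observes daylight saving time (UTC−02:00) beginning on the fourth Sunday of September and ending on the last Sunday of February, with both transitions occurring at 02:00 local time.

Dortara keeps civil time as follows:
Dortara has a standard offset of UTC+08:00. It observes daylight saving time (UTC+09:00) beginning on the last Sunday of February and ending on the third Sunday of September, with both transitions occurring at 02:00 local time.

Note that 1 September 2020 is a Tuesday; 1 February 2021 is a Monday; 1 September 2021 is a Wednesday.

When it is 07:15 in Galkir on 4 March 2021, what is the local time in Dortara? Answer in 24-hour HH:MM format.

1 September 2020 is a Tuesday, so the first Sunday is September 6 and the fourth is September 27.
1 February 2021 is a Monday, so Sundays fall on 7, 14, 21, 28; the last is February 28.
4 March 2021 does not fall between 27 September 2020 and 28 February 2021, so daylight saving is not in effect and Galkir is at UTC−03:00.
07:15 Galkir + 3h = 10:15 UTC.
1 February 2021 is a Monday, so Sundays fall on 7, 14, 21, 28; the last is February 28.
1 September 2021 is a Wednesday, so the first Sunday is September 5 and the third is September 19.
At the standard offset (UTC+08:00), 10:15 UTC + 8h = 18:15 Dortara standard time.
Daylight saving runs 28 February – 19 September; the standard-time date in Dortara, 4 March 2021, is inside that window, so Dortara is at UTC+09:00.
10:15 UTC + 9h = 19:15 Dortara.

19:15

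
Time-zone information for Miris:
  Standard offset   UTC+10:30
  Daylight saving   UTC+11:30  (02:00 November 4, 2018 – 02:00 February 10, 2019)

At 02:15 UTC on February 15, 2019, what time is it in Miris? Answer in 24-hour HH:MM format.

At the standard offset (UTC+10:30), 02:15 UTC + 10h30m = 12:45 Miris standard time.
The standard-time date in Miris, February 15, 2019, does not fall between 4 November 2018 and 10 February 2019, so daylight saving is not in effect and Miris is at UTC+10:30.
02:15 UTC + 10h30m = 12:45 local.

12:45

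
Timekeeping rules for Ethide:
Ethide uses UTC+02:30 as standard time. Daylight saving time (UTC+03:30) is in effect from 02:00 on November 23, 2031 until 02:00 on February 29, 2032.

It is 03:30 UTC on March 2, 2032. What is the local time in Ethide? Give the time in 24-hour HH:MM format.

At the standard offset (UTC+02:30), 03:30 UTC + 2h30m = 06:00 Ethide standard time.
The standard-time date in Ethide, March 2, 2032, does not fall between 23 November 2031 and 29 February 2032, so daylight saving is not in effect and Ethide is at UTC+02:30.
03:30 UTC + 2h30m = 06:00 local.

06:00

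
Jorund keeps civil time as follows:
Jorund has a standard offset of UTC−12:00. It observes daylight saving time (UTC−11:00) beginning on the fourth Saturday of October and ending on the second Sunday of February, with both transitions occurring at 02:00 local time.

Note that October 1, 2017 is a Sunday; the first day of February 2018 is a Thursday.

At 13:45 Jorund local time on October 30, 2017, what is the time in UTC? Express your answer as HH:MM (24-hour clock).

1 October 2017 is a Sunday, so the first Saturday is October 7 and the fourth is October 28.
1 February 2018 is a Thursday, so the first Sunday is February 4 and the second is February 11.
October 30, 2017 lies within the daylight-saving period (28 October 2017 – 11 February 2018), so Jorund is on daylight time, UTC−11:00.
13:45 local + 11h = 00:45 UTC (rolling into the next day, 31 October 2017).

00:45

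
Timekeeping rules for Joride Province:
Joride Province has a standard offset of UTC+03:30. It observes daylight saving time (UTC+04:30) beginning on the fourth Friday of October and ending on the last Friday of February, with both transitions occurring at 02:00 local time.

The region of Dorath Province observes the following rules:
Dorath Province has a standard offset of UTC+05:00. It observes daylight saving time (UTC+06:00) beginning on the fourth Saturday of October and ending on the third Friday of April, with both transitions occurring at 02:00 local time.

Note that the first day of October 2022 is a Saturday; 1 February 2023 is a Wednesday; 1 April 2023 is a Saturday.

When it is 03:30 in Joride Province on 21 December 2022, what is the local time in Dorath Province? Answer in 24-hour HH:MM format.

05:00

1 October 2022 is a Saturday, so the first Friday is October 7 and the fourth is October 28.
1 February 2023 is a Wednesday, so Fridays fall on 3, 10, 17, 24; the last is February 24.
21 December 2022 falls between 28 October 2022 and 24 February 2023, so daylight saving is in effect and Joride Province is at UTC+04:30.
03:30 Joride Province − 4h30m = 23:00 UTC (rolling into the previous day, 20 December 2022).
1 October 2022 is a Saturday, so the first Saturday is October 1 and the fourth is October 22.
1 April 2023 is a Saturday, so the first Friday is April 7 and the third is April 21.
At the standard offset (UTC+05:00), 23:00 UTC + 5h = 04:00 Dorath Province standard time (rolling into the next day, 21 December 2022).
Daylight saving runs 22 October 2022 – 21 April 2023; the standard-time date in Dorath Province, 21 December 2022, is inside that window, so Dorath Province is at UTC+06:00.
23:00 UTC + 6h = 05:00 Dorath Province (rolling into the next day, 21 December 2022).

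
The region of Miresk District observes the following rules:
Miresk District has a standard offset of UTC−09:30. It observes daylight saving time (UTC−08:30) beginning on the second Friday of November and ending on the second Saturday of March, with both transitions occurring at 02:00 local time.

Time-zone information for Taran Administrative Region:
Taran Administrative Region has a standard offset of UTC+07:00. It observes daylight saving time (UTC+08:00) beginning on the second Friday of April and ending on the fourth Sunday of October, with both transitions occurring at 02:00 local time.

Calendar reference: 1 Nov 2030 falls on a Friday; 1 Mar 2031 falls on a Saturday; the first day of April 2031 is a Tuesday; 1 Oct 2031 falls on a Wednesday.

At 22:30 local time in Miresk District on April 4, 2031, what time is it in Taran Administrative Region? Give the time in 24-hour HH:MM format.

1 November 2030 is a Friday, so the first Friday is November 1 and the second is November 8.
1 March 2031 is a Saturday, so the first Saturday is March 1 and the second is March 8.
Daylight saving runs 8 November 2030 – 8 March 2031; April 4, 2031 is outside that window, so Miresk District is on standard time at UTC−09:30.
22:30 Miresk District + 9h30m = 08:00 UTC (rolling into the next day, 5 April 2031).
1 April 2031 is a Tuesday, so the first Friday is April 4 and the second is April 11.
1 October 2031 is a Wednesday, so the first Sunday is October 5 and the fourth is October 26.
At the standard offset (UTC+07:00), 08:00 UTC + 7h = 15:00 Taran Administrative Region standard time.
The standard-time date in Taran Administrative Region, April 5, 2031, is outside the daylight-saving period (11 April – 26 October), so Taran Administrative Region is on standard time, UTC+07:00.
08:00 UTC + 7h = 15:00 Taran Administrative Region.

15:00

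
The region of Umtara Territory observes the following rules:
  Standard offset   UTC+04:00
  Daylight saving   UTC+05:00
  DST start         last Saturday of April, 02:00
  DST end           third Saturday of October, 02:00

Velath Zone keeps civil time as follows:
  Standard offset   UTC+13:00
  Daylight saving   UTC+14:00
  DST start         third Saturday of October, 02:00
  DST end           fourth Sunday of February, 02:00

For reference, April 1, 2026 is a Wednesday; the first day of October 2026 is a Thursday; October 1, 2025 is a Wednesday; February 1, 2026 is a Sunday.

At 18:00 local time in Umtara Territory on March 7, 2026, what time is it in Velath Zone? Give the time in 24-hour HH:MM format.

1 April 2026 is a Wednesday, so Saturdays fall on 4, 11, 18, 25; the last is April 25.
1 October 2026 is a Thursday, so the first Saturday is October 3 and the third is October 17.
Daylight saving runs 25 April – 17 October; March 7, 2026 is outside that window, so Umtara Territory is on standard time at UTC+04:00.
18:00 Umtara Territory − 4h = 14:00 UTC.
1 October 2025 is a Wednesday, so the first Saturday is October 4 and the third is October 18.
1 February 2026 is a Sunday, so the first Sunday is February 1 and the fourth is February 22.
At the standard offset (UTC+13:00), 14:00 UTC + 13h = 03:00 Velath Zone standard time (rolling into the next day, 8 March 2026).
The standard-time date in Velath Zone, March 8, 2026, does not fall between 18 October 2025 and 22 February 2026, so daylight saving is not in effect and Velath Zone is at UTC+13:00.
14:00 UTC + 13h = 03:00 Velath Zone (rolling into the next day, 8 March 2026).

03:00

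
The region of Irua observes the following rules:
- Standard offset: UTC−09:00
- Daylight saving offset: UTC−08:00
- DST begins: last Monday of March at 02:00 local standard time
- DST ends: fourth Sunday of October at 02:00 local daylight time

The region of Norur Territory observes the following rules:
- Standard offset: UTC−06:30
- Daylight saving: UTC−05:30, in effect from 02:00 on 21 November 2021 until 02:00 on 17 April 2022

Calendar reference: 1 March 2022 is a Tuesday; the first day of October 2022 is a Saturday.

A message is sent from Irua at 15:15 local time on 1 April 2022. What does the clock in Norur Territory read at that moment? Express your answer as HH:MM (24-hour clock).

1 March 2022 is a Tuesday, so Mondays fall on 7, 14, 21, 28; the last is March 28.
1 October 2022 is a Saturday, so the first Sunday is October 2 and the fourth is October 23.
1 April 2022 lies within the daylight-saving period (28 March – 23 October), so Irua is on daylight time, UTC−08:00.
15:15 Irua + 8h = 23:15 UTC.
At the standard offset (UTC−06:30), 23:15 UTC − 6h30m = 16:45 Norur Territory standard time.
Daylight saving runs 21 November 2021 – 17 April 2022; the standard-time date in Norur Territory, 1 April 2022, is inside that window, so Norur Territory is at UTC−05:30.
23:15 UTC − 5h30m = 17:45 Norur Territory.

17:45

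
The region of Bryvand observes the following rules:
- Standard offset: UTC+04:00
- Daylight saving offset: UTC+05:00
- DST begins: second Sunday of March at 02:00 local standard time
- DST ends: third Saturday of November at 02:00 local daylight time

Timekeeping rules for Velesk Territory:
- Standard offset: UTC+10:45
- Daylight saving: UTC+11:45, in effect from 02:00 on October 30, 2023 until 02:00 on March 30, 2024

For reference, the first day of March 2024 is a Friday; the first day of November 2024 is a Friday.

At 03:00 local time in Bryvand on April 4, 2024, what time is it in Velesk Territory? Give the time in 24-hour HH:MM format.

1 March 2024 is a Friday, so the first Sunday is March 3 and the second is March 10.
1 November 2024 is a Friday, so the first Saturday is November 2 and the third is November 16.
April 4, 2024 falls between 10 March and 16 November, so daylight saving is in effect and Bryvand is at UTC+05:00.
03:00 Bryvand − 5h = 22:00 UTC (rolling into the previous day, 3 April 2024).
At the standard offset (UTC+10:45), 22:00 UTC + 10h45m = 08:45 Velesk Territory standard time (rolling into the next day, 4 April 2024).
The standard-time date in Velesk Territory, April 4, 2024, does not fall between 30 October 2023 and 30 March 2024, so daylight saving is not in effect and Velesk Territory is at UTC+10:45.
22:00 UTC + 10h45m = 08:45 Velesk Territory (rolling into the next day, 4 April 2024).

08:45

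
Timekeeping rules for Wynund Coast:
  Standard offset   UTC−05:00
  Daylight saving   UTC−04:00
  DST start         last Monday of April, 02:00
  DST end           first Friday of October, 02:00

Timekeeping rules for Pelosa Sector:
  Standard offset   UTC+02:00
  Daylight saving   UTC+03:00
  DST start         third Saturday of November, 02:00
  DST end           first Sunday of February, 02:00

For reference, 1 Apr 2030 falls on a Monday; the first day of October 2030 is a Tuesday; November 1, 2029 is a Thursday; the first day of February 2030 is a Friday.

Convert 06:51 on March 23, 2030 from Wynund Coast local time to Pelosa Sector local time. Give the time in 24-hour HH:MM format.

13:51

1 April 2030 is a Monday, so Mondays fall on 1, 8, 15, 22, 29; the last is April 29.
1 October 2030 is a Tuesday, so the first Friday is October 4.
March 23, 2030 does not fall between 29 April and 4 October, so daylight saving is not in effect and Wynund Coast is at UTC−05:00.
06:51 Wynund Coast + 5h = 11:51 UTC.
1 November 2029 is a Thursday, so the first Saturday is November 3 and the third is November 17.
1 February 2030 is a Friday, so the first Sunday is February 3.
At the standard offset (UTC+02:00), 11:51 UTC + 2h = 13:51 Pelosa Sector standard time.
Daylight saving runs 17 November 2029 – 3 February 2030; the standard-time date in Pelosa Sector, March 23, 2030, is outside that window, so Pelosa Sector is on standard time at UTC+02:00.
11:51 UTC + 2h = 13:51 Pelosa Sector.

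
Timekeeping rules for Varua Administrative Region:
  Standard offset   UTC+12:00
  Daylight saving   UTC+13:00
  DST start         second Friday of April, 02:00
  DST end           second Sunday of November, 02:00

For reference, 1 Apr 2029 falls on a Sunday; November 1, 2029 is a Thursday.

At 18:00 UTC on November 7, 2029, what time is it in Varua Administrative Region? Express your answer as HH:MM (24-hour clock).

1 April 2029 is a Sunday, so the first Friday is April 6 and the second is April 13.
1 November 2029 is a Thursday, so the first Sunday is November 4 and the second is November 11.
At the standard offset (UTC+12:00), 18:00 UTC + 12h = 06:00 Varua Administrative Region standard time (rolling into the next day, 8 November 2029).
The standard-time date in Varua Administrative Region, November 8, 2029, falls between 13 April and 11 November, so daylight saving is in effect and Varua Administrative Region is at UTC+13:00.
18:00 UTC + 13h = 07:00 local (rolling into the next day, 8 November 2029).

07:00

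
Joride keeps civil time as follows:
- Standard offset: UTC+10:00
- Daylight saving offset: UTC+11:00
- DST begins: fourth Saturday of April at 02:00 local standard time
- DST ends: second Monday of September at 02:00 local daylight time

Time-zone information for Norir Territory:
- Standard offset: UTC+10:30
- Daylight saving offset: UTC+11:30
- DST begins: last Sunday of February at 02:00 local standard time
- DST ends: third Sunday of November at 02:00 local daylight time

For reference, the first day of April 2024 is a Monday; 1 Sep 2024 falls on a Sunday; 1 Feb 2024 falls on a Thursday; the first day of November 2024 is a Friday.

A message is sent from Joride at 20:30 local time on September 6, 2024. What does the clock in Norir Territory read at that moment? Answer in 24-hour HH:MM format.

1 April 2024 is a Monday, so the first Saturday is April 6 and the fourth is April 27.
1 September 2024 is a Sunday, so the first Monday is September 2 and the second is September 9.
September 6, 2024 lies within the daylight-saving period (27 April – 9 September), so Joride is on daylight time, UTC+11:00.
20:30 Joride − 11h = 09:30 UTC.
1 February 2024 is a Thursday, so Sundays fall on 4, 11, 18, 25; the last is February 25.
1 November 2024 is a Friday, so the first Sunday is November 3 and the third is November 17.
At the standard offset (UTC+10:30), 09:30 UTC + 10h30m = 20:00 Norir Territory standard time.
The standard-time date in Norir Territory, September 6, 2024, falls between 25 February and 17 November, so daylight saving is in effect and Norir Territory is at UTC+11:30.
09:30 UTC + 11h30m = 21:00 Norir Territory.

21:00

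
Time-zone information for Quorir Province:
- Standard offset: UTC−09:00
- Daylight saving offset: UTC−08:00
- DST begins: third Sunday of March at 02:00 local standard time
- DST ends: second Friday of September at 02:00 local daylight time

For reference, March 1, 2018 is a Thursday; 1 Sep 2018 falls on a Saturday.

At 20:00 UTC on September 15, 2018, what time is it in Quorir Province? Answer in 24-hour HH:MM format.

1 March 2018 is a Thursday, so the first Sunday is March 4 and the third is March 18.
1 September 2018 is a Saturday, so the first Friday is September 7 and the second is September 14.
At the standard offset (UTC−09:00), 20:00 UTC − 9h = 11:00 Quorir Province standard time.
Daylight saving runs 18 March – 14 September; the standard-time date in Quorir Province, September 15, 2018, is outside that window, so Quorir Province is on standard time at UTC−09:00.
20:00 UTC − 9h = 11:00 local.

11:00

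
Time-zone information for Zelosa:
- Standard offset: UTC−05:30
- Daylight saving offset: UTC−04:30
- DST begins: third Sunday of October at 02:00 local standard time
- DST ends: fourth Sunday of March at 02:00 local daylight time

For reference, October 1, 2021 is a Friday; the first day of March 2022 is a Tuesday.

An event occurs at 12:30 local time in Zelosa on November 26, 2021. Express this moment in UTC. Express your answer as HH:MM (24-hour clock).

1 October 2021 is a Friday, so the first Sunday is October 3 and the third is October 17.
1 March 2022 is a Tuesday, so the first Sunday is March 6 and the fourth is March 27.
November 26, 2021 falls between 17 October 2021 and 27 March 2022, so daylight saving is in effect and Zelosa is at UTC−04:30.
12:30 local + 4h30m = 17:00 UTC.

17:00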